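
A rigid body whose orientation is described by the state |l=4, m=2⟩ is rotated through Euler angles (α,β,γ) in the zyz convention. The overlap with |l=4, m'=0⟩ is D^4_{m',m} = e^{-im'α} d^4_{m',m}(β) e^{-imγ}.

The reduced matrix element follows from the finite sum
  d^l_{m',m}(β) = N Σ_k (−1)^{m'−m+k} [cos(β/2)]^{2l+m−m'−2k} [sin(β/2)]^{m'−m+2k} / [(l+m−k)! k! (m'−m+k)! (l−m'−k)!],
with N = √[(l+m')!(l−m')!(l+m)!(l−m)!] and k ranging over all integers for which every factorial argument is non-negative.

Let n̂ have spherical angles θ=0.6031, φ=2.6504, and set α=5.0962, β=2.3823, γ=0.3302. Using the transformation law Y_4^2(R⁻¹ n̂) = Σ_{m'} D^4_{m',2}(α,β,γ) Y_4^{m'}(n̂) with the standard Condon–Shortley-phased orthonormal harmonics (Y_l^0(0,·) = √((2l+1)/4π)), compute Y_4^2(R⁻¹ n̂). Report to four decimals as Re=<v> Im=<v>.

Re=0.0891 Im=0.2892

Need the full column D^4_{m',2} for m'=−4..4 at α=5.0962, β=2.3823, γ=0.3302.
cos(β/2)=0.370592, sin(β/2)=0.928796
d^4_{-4,2}: single k=6 term ⇒ +0.466544;  D = +0.299109+0.358046i
d^4_{-3,2}: k∈[5..6] ⇒ +0.394889 -0.826802 = -0.431914;  D = +0.203663-0.380881i
d^4_{-2,2}: k∈[4..6] ⇒ +0.210551 -1.058022 +0.553811 = -0.293660;  D = +0.291974+0.031427i
d^4_{-1,2}: k∈[3..5] ⇒ +0.079206 -0.746269 +0.937506 = +0.270442;  D = -0.073851-0.260163i
d^4_{0,2}: k∈[2..4] ⇒ +0.021200 -0.355104 +0.836440 = +0.502536;  D = +0.396877-0.308272i
d^4_{1,2}: k∈[1..3] ⇒ +0.003783 -0.118808 +0.497513 = +0.382487;  D = +0.330671+0.192232i
d^4_{2,2}: k∈[0..2] ⇒ +0.000356 -0.026816 +0.210551 = +0.184090;  D = -0.026194+0.182217i
d^4_{3,2}: k∈[0..1] ⇒ -0.003336 +0.062867 = +0.059531;  D = -0.057810+0.014211i
d^4_{4,2}: single k=0 term ⇒ +0.011825;  D = -0.006917-0.009591i
Y_4^{m'}(θ=0.6031,φ=2.6504) and Σ D·Y over m':
  (+0.2991+0.3580i)·(-0.0176+0.0423i)  (+0.2037-0.3809i)·(-0.0183-0.1872i)  (+0.2920+0.0314i)·(+0.2239+0.3355i)  (-0.0739-0.2602i)·(-0.3406-0.1822i)  (+0.3969-0.3083i)·(-0.1318+0.0000i)  (+0.3307+0.1922i)·(+0.3406-0.1822i)  (-0.0262+0.1822i)·(+0.2239-0.3355i)  (-0.0578+0.0142i)·(+0.0183-0.1872i)  (-0.0069-0.0096i)·(-0.0176-0.0423i)
Y_4^2(R⁻¹ n̂) = +0.089090+0.289248i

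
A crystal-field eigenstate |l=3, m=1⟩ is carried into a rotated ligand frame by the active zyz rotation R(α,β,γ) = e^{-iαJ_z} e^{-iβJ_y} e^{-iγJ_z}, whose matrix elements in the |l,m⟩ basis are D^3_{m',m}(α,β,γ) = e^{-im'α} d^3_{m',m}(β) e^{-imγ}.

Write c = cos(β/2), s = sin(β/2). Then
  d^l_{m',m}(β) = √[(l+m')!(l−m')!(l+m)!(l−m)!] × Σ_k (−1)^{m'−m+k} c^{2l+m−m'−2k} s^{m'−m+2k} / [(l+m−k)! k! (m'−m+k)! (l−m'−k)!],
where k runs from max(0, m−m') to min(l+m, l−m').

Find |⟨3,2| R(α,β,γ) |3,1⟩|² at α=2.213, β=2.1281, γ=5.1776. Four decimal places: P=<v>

D^3_{2,1}(2.2130,2.1281,5.1776) = e^{-i·2·2.2130}·d^3_{2,1}(2.1281)·e^{-i·1·5.1776}. Compute d first:
Half-angle: c=0.485335, s=0.874328. N=√(120·1·24·2)=75.894664
k: max(0,(1)−(2))=0 … min(3+(1),3−(2))=1
  k=0: (−1)^1·75.8947/(24)·0.4853^5·0.8743^1 = -0.074453
  k=1: (−1)^2·75.8947/(12)·0.4853^3·0.8743^3 = +0.483257
d^3_{2,1}(2.1281) = -0.074453 +0.483257 = +0.408804
|D^3_{2,1}|² = |d^3_{2,1}(β)|² = (+0.408804)² = 0.167121 (the z-rotation phases have unit modulus)

P=0.1671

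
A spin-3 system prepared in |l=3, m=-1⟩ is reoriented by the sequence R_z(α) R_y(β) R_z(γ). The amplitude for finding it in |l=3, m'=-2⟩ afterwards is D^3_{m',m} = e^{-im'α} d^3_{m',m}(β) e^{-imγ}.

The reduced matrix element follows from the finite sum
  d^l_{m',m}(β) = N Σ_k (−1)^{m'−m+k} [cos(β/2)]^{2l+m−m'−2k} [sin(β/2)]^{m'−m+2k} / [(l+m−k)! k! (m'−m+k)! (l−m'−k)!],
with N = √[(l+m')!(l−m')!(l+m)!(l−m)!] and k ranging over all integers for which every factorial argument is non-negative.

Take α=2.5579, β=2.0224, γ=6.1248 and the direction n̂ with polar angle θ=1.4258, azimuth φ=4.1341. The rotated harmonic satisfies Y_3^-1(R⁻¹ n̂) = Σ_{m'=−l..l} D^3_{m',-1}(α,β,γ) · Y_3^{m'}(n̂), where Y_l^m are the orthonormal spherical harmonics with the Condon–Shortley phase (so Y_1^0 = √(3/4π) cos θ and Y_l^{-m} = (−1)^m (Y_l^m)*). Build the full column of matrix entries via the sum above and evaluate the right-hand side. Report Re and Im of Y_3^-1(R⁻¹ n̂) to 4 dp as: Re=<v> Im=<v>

Need the full column D^3_{m',-1} for m'=−3..3 at α=2.5579, β=2.0224, γ=6.1248.
cos(β/2)=0.530844, sin(β/2)=0.847469
d^3_{-3,-1}: single k=2 term ⇒ +0.220883;  D = +0.073384+0.208336i
d^3_{-2,-1}: k∈[1..2] ⇒ +0.112969 -0.575842 = -0.462873;  D = -0.112284+0.449047i
d^3_{-1,-1}: k∈[0..2] ⇒ +0.022377 -0.456254 +0.872131 = +0.438254;  D = -0.323022+0.296181i
d^3_{0,-1}: k∈[0..2] ⇒ -0.123751 +0.946205 -0.803855 = +0.018598;  D = +0.018365-0.002933i
d^3_{1,-1}: k∈[0..2] ⇒ +0.342190 -1.162841 +0.370463 = -0.450188;  D = +0.410082+0.185748i
d^3_{2,-1}: k∈[0..1] ⇒ -0.575842 +0.733816 = +0.157974;  D = +0.084154+0.133694i
d^3_{3,-1}: single k=0 term ⇒ +0.562958;  D = +0.012326-0.562823i
Y_3^{m'}(θ=1.4258,φ=4.1341) and Σ D·Y over m':
  (+0.0734+0.2083i)·(+0.3988+0.0660i)  (-0.1123+0.4490i)·(-0.0582-0.1324i)  (-0.3230+0.2962i)·(+0.1565-0.2398i)  (+0.0184-0.0029i)·(-0.1561+0.0000i)  (+0.4101+0.1857i)·(-0.1565-0.2398i)  (+0.0842+0.1337i)·(-0.0582+0.1324i)  (+0.0123-0.5628i)·(-0.3988+0.0660i)
Y_3^-1(R⁻¹ n̂) = +0.089082+0.302151i

Re=0.0891 Im=0.3022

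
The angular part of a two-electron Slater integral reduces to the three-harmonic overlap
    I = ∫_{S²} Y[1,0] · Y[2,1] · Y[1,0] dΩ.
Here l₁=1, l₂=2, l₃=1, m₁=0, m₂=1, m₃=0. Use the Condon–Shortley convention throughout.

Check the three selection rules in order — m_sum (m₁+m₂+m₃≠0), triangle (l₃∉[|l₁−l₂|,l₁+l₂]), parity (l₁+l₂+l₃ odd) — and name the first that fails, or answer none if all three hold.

m_sum

m₁+m₂+m₃ = 0 + 1 + 0 = 1  ✗
triangle: |1−2|=1 ≤ l₃=1 ≤ 1+2=3
parity: l₁+l₂+l₃ = 4 is even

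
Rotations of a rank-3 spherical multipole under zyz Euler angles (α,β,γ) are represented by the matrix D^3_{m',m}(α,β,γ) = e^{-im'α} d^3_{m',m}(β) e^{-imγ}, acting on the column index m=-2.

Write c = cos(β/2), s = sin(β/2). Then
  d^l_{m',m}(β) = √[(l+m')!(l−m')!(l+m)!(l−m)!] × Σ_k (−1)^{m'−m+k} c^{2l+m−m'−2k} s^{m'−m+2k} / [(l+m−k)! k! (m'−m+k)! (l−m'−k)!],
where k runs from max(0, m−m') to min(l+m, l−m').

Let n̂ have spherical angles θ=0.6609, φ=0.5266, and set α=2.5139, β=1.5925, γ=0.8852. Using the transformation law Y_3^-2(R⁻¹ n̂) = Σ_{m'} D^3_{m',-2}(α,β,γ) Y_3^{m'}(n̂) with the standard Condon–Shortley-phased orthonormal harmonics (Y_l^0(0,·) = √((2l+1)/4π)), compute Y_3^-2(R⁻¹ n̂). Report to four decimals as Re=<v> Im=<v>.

Re=-0.2179 Im=-0.1269

Need the full column D^3_{m',-2} for m'=−3..3 at α=2.5139, β=1.5925, γ=0.8852.
cos(β/2)=0.699392, sin(β/2)=0.714738
d^3_{-3,-2}: single k=1 term ⇒ +0.292972;  D = -0.291114+0.032942i
d^3_{-2,-2}: k∈[0..1] ⇒ +0.117037 -0.611148 = -0.494111;  D = -0.430018-0.243373i
d^3_{-1,-2}: k∈[0..1] ⇒ -0.378225 +0.790011 = +0.411786;  D = -0.170946-0.374627i
d^3_{0,-2}: k∈[0..1] ⇒ +0.669479 -0.699182 = -0.029703;  D = +0.005889-0.029113i
d^3_{1,-2}: k∈[0..1] ⇒ -0.790011 +0.412531 = -0.377480;  D = -0.277865+0.255505i
d^3_{2,-2}: k∈[0..1] ⇒ +0.638263 -0.133316 = +0.504947;  D = -0.501565+0.058346i
d^3_{3,-2}: single k=0 term ⇒ -0.319545;  D = -0.278586-0.156520i
Y_3^{m'}(θ=0.6609,φ=0.5266) and Σ D·Y over m':
  (-0.2911+0.0329i)·(-0.0009-0.0965i)  (-0.4300-0.2434i)·(+0.1504-0.2642i)  (-0.1709-0.3746i)·(+0.3629-0.2110i)  (+0.0059-0.0291i)·(+0.0342+0.0000i)  (-0.2779+0.2555i)·(-0.3629-0.2110i)  (-0.5016+0.0583i)·(+0.1504+0.2642i)  (-0.2786-0.1565i)·(+0.0009-0.0965i)
Y_3^-2(R⁻¹ n̂) = -0.217868-0.126910i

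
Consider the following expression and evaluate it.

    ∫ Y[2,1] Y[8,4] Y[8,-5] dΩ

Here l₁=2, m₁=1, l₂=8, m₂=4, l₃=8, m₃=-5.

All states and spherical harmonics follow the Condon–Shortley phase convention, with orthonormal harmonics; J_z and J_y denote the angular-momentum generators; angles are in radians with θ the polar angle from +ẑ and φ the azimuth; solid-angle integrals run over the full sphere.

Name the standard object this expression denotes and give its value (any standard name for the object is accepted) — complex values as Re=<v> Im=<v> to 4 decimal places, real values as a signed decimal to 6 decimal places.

Gaunt coefficient, -0.175924

This is a Gaunt coefficient — the integral of a triple product of spherical harmonics over the sphere.
Rules hold: Σm=0, L=18 even, 6≤8≤10.
N = 5·17·17 = 1445
Δ = 2!·2!·14!/19! = 1/348840
Racah Σ t=0..2: t=0:+1/116121600 t=1:−1/25401600 t=2:+1/116121600 = -1/45158400
⇒ 3j(2 8 8; 0 0 0)² = 24/1615, sgn -1
Racah Σ t=0..1: t=0:+1/1916006400 t=1:−1/479001600 = -1/638668800
⇒ 3j(2 8 8; 1 4 -5)² = 117/6460, sgn +1
4πI² = N·(3j₀)²·(3jₘ)² = 702/1805
I = -1·√(0.38892/4π) = -0.17592397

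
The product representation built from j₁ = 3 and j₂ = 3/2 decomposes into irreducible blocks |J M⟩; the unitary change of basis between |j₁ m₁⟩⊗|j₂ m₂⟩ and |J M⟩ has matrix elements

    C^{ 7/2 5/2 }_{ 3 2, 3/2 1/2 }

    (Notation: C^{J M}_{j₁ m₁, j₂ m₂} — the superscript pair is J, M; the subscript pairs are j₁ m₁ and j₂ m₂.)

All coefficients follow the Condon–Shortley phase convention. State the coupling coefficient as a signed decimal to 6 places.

j₁+j₂−J=1  J+j₁−j₂=5  J−j₁+j₂=2  j₁+j₂+J+1=9
(j₁±m₁, j₂±m₂, J±M) = (5,1,2,1,6,1)
P² = 6400/7
sum k=0..1:
  [0] +1/48 = 1/48
  [1] −1/120 = -1/120
S = 1/80
C² = P²·S² = 1/7 ; C = +0.377964

+0.377964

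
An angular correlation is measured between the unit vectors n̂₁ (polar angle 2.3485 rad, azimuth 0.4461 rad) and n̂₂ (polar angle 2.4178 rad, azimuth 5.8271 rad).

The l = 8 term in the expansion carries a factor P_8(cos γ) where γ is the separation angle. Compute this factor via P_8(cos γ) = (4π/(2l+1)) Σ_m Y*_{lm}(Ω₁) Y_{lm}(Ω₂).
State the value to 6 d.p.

-0.110698

Addition theorem: P_8(cos γ) = (4π/17) Σ_m Y*_{lm}(Ω₁) Y_{lm}(Ω₂), m = −8…8:
  m=-8: (-0.03117 - 0.01419j) × (-0.01667 - 0.00926j) = 0.00039 + 0.00053j  (running Σ = 0.00039 + 0.00053j)
  m=-7: (0.13486 - 0.00255j) × (0.08618 + 0.00440j) = 0.01163 + 0.00037j  (running Σ = 0.01202 + 0.00090j)
  m=-6: (-0.28110 + 0.14102j) × (-0.21656 + 0.09286j) = 0.04778 - 0.05664j  (running Σ = 0.05980 - 0.05574j)
  m=-5: (0.28158 - 0.36303j) × (0.27414 - 0.31918j) = -0.03868 - 0.18939j  (running Σ = 0.02112 - 0.24514j)
  m=-4: (-0.07308 + 0.33692j) × (-0.11248 + 0.43407j) = -0.13803 - 0.06962j  (running Σ = -0.11691 - 0.31476j)
  m=-3: (0.01776 + 0.07501j) × (-0.02662 - 0.12961j) = 0.00925 - 0.00430j  (running Σ = -0.10766 - 0.31905j)
  m=-2: (-0.24152 - 0.29953j) × (-0.19400 - 0.25067j) = -0.02823 + 0.11865j  (running Σ = -0.13589 - 0.20040j)
  m=-1: (0.09589 + 0.04586j) × (0.26929 + 0.13211j) = 0.01976 + 0.02502j  (running Σ = -0.11612 - 0.17539j)
  m=0: (0.35472 + 0.00000j) × (0.23255 + 0.00000j) = 0.08249 + 0.00000j  (running Σ = -0.03363 - 0.17539j)
  m=1: (-0.09589 + 0.04586j) × (-0.26929 + 0.13211j) = 0.01976 - 0.02502j  (running Σ = -0.01387 - 0.20040j)
  m=2: (-0.24152 + 0.29953j) × (-0.19400 + 0.25067j) = -0.02823 - 0.11865j  (running Σ = -0.04210 - 0.31905j)
  m=3: (-0.01776 + 0.07501j) × (0.02662 - 0.12961j) = 0.00925 + 0.00430j  (running Σ = -0.03285 - 0.31476j)
  m=4: (-0.07308 - 0.33692j) × (-0.11248 - 0.43407j) = -0.13803 + 0.06962j  (running Σ = -0.17088 - 0.24514j)
  m=5: (-0.28158 - 0.36303j) × (-0.27414 - 0.31918j) = -0.03868 + 0.18939j  (running Σ = -0.20956 - 0.05574j)
  m=6: (-0.28110 - 0.14102j) × (-0.21656 - 0.09286j) = 0.04778 + 0.05664j  (running Σ = -0.16178 + 0.00090j)
  m=7: (-0.13486 - 0.00255j) × (-0.08618 + 0.00440j) = 0.01163 - 0.00037j  (running Σ = -0.15014 + 0.00053j)
  m=8: (-0.03117 + 0.01419j) × (-0.01667 + 0.00926j) = 0.00039 - 0.00053j  (running Σ = -0.14975 - 0.00000j)
Σ over m = -0.14975 - 0.00000j; ×(4π/17) → -0.11070 - 0.00000j. Real part: -0.110698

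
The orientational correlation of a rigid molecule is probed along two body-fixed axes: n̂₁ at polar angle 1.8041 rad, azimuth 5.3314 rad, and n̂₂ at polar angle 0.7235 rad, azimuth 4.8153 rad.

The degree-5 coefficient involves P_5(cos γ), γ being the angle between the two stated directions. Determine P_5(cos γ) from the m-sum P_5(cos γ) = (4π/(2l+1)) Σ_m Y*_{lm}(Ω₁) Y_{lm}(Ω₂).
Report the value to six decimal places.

Addition theorem: P_5(cos γ) = (4π/11) Σ_m Y*_{lm}(Ω₁) Y_{lm}(Ω₂), m = −5…5:
  term(m=-5) = -0.020216+0.012705i   from Y*(Ω₁)=+0.018821+0.404138i, Y(Ω₂)=+0.029045+0.051374i
  term(m=-4) = +0.030435-0.056568i   from Y*(Ω₁)=+0.239136-0.187730i, Y(Ω₂)=+0.193637-0.084539i
  term(m=-3) = -0.001514-0.067282i   from Y*(Ω₁)=+0.158601+0.046679i, Y(Ω₂)=-0.123688-0.387819i
  term(m=-2) = +0.060929+0.101970i   from Y*(Ω₁)=-0.101726-0.294322i, Y(Ω₂)=-0.373402+0.077958i
  term(m=-1) = -0.004259-0.002416i   from Y*(Ω₁)=+0.056355-0.079104i, Y(Ω₂)=-0.005179-0.050148i
  term(m=+0) = +0.120419+0.000000i   from Y*(Ω₁)=-0.309274-0.000000i, Y(Ω₂)=-0.389360+0.000000i
  term(m=+1) = -0.004259+0.002416i   from Y*(Ω₁)=-0.056355-0.079104i, Y(Ω₂)=+0.005179-0.050148i
  term(m=+2) = +0.060929-0.101970i   from Y*(Ω₁)=-0.101726+0.294322i, Y(Ω₂)=-0.373402-0.077958i
  term(m=+3) = -0.001514+0.067282i   from Y*(Ω₁)=-0.158601+0.046679i, Y(Ω₂)=+0.123688-0.387819i
  term(m=+4) = +0.030435+0.056568i   from Y*(Ω₁)=+0.239136+0.187730i, Y(Ω₂)=+0.193637+0.084539i
  term(m=+5) = -0.020216-0.012705i   from Y*(Ω₁)=-0.018821+0.404138i, Y(Ω₂)=-0.029045+0.051374i
Total Σ_m = +0.251172+0.000000i. Multiply by 1.142397: +0.286938+0.000000i. P_5(cos γ) = 0.286938

0.286938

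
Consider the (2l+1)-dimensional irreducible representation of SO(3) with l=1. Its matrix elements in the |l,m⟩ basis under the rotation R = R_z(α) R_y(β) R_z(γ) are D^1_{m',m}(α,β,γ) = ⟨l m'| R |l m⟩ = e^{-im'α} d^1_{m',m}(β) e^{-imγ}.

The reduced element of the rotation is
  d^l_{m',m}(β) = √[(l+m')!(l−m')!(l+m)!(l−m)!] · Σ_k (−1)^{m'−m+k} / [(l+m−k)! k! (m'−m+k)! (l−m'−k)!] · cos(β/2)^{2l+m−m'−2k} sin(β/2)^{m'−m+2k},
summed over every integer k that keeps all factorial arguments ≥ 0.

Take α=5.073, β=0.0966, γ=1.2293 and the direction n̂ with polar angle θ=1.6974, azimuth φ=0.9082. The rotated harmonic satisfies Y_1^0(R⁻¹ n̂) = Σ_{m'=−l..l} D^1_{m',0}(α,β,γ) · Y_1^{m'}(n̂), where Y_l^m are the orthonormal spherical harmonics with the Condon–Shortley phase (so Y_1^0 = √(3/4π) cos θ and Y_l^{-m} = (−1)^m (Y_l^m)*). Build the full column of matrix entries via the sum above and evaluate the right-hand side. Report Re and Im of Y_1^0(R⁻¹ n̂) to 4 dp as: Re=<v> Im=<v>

Re=-0.0857 Im=0.0000

Need the full column D^1_{m',0} for m'=−1..1 at α=5.0730, β=0.0966, γ=1.2293.
cos(β/2)=0.998834, sin(β/2)=0.048281
d^1_{-1,0}: single k=1 term ⇒ +0.068200;  D = +0.024064-0.063814i
d^1_{0,0}: k∈[0..1] ⇒ +0.997669 -0.002331 = +0.995338;  D = +0.995338+0.000000i
d^1_{1,0}: single k=0 term ⇒ -0.068200;  D = -0.024064-0.063814i
Y_1^{m'}(θ=1.6974,φ=0.9082) and Σ D·Y over m':
  (+0.0241-0.0638i)·(+0.2108-0.2702i)  (+0.9953+0.0000i)·(-0.0617+0.0000i)  (-0.0241-0.0638i)·(-0.2108-0.2702i)
Y_1^0(R⁻¹ n̂) = -0.085745+0.000000i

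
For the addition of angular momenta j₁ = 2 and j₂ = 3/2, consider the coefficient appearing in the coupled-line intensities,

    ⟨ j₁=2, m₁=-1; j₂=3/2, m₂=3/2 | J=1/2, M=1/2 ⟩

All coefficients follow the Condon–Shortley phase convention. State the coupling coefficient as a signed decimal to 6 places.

-0.316228  (= −√(1/10))

√[2·3!1!0!/5! · 1!3!3!0!1!0!] = √(18/5)
  +(−1)^3/∏(3,0,0,0,1,0)! = -1/6  (running -1/6)
⟨..|..⟩ = √(18/5)·(-1/6) = -0.316228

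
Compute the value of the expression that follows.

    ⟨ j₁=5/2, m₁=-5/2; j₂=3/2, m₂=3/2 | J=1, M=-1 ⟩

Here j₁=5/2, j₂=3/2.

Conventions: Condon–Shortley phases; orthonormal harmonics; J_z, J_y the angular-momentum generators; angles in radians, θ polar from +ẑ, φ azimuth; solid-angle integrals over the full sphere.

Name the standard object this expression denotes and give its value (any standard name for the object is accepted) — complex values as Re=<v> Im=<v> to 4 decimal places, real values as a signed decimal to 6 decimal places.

Clebsch–Gordan coefficient, −√(1/2) ≈ -0.707107

This is a Clebsch–Gordan (vector-coupling) coefficient.
triangle: 3!*2!*0!/6! = 12/720
(j±m)!: 0!*5!*3!*0!*0!*2! = 1440
prefactor² = (2J+1)*Δ*N² = 72
  k=3: −1/(3!*0!*2!*0!*0!*0!) = -1/12
Σ = -1/12  ⇒  CG² = 72*(-1/12)² = 1/2
CG = −√(1/2) = -0.707107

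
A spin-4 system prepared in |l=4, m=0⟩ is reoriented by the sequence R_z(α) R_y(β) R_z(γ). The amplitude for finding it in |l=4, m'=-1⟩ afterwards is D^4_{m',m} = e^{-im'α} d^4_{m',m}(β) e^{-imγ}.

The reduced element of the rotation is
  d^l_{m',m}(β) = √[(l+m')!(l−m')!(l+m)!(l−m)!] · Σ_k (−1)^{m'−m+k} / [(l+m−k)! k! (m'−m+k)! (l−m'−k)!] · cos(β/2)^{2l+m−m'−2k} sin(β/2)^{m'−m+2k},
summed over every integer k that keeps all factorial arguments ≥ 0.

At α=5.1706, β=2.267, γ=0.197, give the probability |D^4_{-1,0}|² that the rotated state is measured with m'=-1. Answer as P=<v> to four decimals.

D^4_{-1,0}(5.1706,2.2670,0.1970) = e^{-i·-1·5.1706}·d^4_{-1,0}(2.2670)·e^{-i·0·0.1970}. Compute d first:
With c≡cos(β/2)=0.423492 and s≡sin(β/2)=0.905900, N=[6·120·24·24]^{1/2}=643.987578
The bounds max(0,m−m')=1 and min(l+m,l−m')=4 give 4 terms
  k=1: (−1)^0·643.9876/(144)·0.4235^7·0.9059^1 = +0.009897
  k=2: (−1)^1·643.9876/(24)·0.4235^5·0.9059^3 = -0.271726
  k=3: (−1)^2·643.9876/(24)·0.4235^3·0.9059^5 = +1.243376
  k=4: (−1)^3·643.9876/(144)·0.4235^1·0.9059^7 = -0.948247
d^4_{-1,0}(2.2670) = +0.009897 -0.271726 +1.243376 -0.948247 = +0.033299
|D^4_{-1,0}|² = |d^4_{-1,0}(β)|² = (+0.033299)² = 0.001109 (the z-rotation phases have unit modulus)

P=0.0011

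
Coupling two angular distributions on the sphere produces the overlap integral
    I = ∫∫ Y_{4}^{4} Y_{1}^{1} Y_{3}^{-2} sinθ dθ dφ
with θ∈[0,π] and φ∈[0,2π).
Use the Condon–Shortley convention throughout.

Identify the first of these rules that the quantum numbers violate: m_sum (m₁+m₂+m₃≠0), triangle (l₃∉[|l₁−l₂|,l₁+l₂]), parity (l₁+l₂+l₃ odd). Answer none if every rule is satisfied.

azimuthal sum: 4 + 1 − 2 = 3  ✗
3 ≤ 3 ≤ 5 (triangle on l)
L = 4 + 1 + 3 = 8 (even)

m_sum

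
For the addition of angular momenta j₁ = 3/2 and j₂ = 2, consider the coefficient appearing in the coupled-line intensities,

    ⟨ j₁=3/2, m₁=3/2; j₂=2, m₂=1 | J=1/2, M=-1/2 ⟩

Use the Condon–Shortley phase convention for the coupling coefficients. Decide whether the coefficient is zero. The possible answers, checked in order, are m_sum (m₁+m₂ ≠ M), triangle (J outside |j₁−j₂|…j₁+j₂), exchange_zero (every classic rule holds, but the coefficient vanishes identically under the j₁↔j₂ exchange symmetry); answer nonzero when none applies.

m-sum: m₁+m₂ = 3/2+1 = 5/2, M = -1/2  ✗ ⇒ coefficient is 0

m_sum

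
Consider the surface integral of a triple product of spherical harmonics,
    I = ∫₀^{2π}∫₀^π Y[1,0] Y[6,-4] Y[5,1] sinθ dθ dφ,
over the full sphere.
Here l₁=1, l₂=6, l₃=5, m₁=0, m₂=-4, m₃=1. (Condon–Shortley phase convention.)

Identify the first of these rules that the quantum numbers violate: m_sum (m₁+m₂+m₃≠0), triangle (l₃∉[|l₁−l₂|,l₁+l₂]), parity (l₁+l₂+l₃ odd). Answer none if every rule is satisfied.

m_sum

m₁+m₂+m₃ = 0 − 4 + 1 = -3  ✗
triangle: |1−6|=5 ≤ l₃=5 ≤ 1+6=7
parity: l₁+l₂+l₃ = 12 is even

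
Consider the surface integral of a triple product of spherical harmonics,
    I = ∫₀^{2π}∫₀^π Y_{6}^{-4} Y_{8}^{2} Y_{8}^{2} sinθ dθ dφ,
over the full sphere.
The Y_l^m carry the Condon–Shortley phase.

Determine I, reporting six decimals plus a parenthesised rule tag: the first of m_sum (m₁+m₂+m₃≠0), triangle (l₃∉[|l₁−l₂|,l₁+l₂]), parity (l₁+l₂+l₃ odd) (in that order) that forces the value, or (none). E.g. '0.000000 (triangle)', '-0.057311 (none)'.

0.120581 (none)

m-sum 0 ✓  L=22 even ✓  2≤8≤14 ✓
Π(2lᵢ+1) = 13×17×17 = 3757
triangle coeff Δ(6,8,8) = 1/13742520792
Σ_t [0,6]: t=0:+1/41803776000 t=1:−1/435456000 t=2:+1/39813120 t=3:−1/18662400 t=4:+1/39813120 t=5:−1/435456000 t=6:+1/41803776000 = -11/1393459200
(3j)²=600/96577 [(6 8 8; 0 0 0)], sign=-1
Σ_t [4,6]: t=4:+1/597196800 t=5:−1/207360000 t=6:+1/597196800 = -11/7464960000
(3j)²=756/96577 [(6 8 8; -4 2 2)], sign=-1
⇒ 4πI² = 453600/2482597
I = (+1)√(453600/2482597/(4π)) = 0.12058089
No selection rule forces the value: the integral is nonzero (none).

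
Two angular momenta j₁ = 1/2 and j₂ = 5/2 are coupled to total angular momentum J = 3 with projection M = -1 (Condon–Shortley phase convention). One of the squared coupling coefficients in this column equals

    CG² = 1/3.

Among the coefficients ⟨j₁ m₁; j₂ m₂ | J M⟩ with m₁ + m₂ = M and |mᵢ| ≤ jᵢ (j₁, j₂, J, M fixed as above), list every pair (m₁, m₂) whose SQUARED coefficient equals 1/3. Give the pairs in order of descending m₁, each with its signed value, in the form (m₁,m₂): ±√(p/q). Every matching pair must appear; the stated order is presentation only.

Admissible pairs with m₁+m₂ = M = -1: (-1/2,-1/2), (1/2,-3/2)
  (m₁,m₂)=(1/2,-3/2): CG² = 1/3, CG = +√(1/3)   ← matches the target
  (m₁,m₂)=(-1/2,-1/2): CG² = 2/3, CG = +√(2/3)
Pairs with CG² = 1/3: (1/2,-3/2): +√(1/3)

(1/2,-3/2): +√(1/3)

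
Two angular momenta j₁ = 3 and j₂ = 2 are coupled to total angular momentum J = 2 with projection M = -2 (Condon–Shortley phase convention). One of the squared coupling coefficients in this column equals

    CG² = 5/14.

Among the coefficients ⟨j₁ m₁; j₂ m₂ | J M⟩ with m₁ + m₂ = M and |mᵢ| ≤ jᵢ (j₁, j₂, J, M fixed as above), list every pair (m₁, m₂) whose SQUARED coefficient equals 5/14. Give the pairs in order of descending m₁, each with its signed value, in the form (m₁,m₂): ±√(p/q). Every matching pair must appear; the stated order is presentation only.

Admissible pairs with m₁+m₂ = M = -2: (-3,1), (-2,0), (-1,-1), (0,-2)
  (m₁,m₂)=(0,-2): CG² = 1/14, CG = +√(1/14)
  (m₁,m₂)=(-1,-1): CG² = 3/14, CG = −√(3/14)
  (m₁,m₂)=(-2,0): CG² = 5/14, CG = +√(5/14)   ← matches the target
  (m₁,m₂)=(-3,1): CG² = 5/14, CG = −√(5/14)   ← matches the target
Pairs with CG² = 5/14: (-2,0): +√(5/14); (-3,1): −√(5/14)

(-2,0): +√(5/14); (-3,1): −√(5/14)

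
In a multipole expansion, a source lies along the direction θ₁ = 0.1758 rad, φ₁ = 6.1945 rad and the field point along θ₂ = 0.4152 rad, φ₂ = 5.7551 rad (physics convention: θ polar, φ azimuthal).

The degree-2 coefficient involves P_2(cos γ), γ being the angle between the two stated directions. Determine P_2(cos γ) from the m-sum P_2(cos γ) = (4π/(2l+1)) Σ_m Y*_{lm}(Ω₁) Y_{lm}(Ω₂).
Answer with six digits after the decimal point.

Expand P_2 via completeness: Σ_{m} conj(Y_{2,m}) at Ω₁ times Y_{2,m} at Ω₂ —
  m=-2: (0.01163 - 0.00208j) × (0.03094 + 0.05471j) = 0.00047 + 0.00057j  (running Σ = 0.00047 + 0.00057j)
  m=-1: (0.13251 - 0.01178j) × (0.24630 + 0.14368j) = 0.03433 + 0.01614j  (running Σ = 0.03480 + 0.01671j)
  m=0: (0.60184 + 0.00000j) × (0.47683 + 0.00000j) = 0.28698 + 0.00000j  (running Σ = 0.32178 + 0.01671j)
  m=1: (-0.13251 - 0.01178j) × (-0.24630 + 0.14368j) = 0.03433 - 0.01614j  (running Σ = 0.35611 + 0.00057j)
  m=2: (0.01163 + 0.00208j) × (0.03094 - 0.05471j) = 0.00047 - 0.00057j  (running Σ = 0.35659 - 0.00000j)
Total Σ_m = 0.35659 - 0.00000j. Multiply by 2.513274: 0.89620 - 0.00000j. P_2(cos γ) = 0.896197

0.896197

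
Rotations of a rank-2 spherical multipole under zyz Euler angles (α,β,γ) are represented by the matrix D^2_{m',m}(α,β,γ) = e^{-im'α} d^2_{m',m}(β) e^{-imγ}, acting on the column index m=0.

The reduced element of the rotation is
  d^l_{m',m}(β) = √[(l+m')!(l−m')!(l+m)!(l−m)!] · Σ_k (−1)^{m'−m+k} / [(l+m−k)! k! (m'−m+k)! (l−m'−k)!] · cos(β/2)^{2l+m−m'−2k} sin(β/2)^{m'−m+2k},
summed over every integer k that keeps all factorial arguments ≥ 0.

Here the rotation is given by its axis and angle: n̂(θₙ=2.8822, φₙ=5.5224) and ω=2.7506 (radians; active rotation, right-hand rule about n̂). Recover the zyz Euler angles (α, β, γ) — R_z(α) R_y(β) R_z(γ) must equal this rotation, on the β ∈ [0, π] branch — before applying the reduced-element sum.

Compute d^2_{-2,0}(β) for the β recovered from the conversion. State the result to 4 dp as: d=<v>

d=0.1453

Axis–angle → zyz. n̂ = (sinθₙcosφₙ, sinθₙsinφₙ, cosθₙ) = (+0.185777, -0.176850, -0.966546), ω = 2.7506.
R = I cosω + sinω [n̂]ₓ + (1−cosω) n̂n̂ᵀ gives
  R = [-0.858110, +0.305127, -0.412971; -0.431587, -0.864340, +0.258166; -0.278174, +0.399768, +0.873387]
β = atan2(√(R₁₃²+R₂₃²), R₃₃) = 0.508682; α = atan2(R₂₃, R₁₃) mod 2π = 2.582890; γ = atan2(R₃₂, −R₃₁) mod 2π = 0.962868
d^2_{-2,0}(β=0.5087) via the finite sum:
Half-angle: c=0.967829, s=0.251608. N=√(1·24·2·2)=9.797959
k∈{2} keeps every argument non-negative
  k=2: (−1)^0·9.7980/(4)·0.9678^2·0.2516^2 = +0.145252
d^2_{-2,0}(0.5087) = +0.145252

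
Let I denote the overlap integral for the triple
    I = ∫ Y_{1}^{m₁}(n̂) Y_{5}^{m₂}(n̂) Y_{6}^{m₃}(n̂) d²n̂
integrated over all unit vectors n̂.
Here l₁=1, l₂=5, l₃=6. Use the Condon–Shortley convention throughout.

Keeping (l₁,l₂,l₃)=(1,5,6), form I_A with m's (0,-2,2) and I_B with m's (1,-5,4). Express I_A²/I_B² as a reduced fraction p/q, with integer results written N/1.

32/1

Same 1,5,6: normalisation and zero-m 3j drop out of the ratio.
A: Δ: 0! 2! 10! / 13! → 1/858; sum: t=0:+1/30240 = 1/30240; 3j²(1 5 6; 0 -2 2) = Δ·Π!·Σ² = 16/429  (sign +1)
B: Δ: 0! 2! 10! / 13! → 1/858; sum: t=0:+1/7257600 = 1/7257600; 3j²(1 5 6; 1 -5 4) = Δ·Π!·Σ² = 1/858  (sign +1)
I_A²/I_B² = (16/429)/(1/858) = 32/1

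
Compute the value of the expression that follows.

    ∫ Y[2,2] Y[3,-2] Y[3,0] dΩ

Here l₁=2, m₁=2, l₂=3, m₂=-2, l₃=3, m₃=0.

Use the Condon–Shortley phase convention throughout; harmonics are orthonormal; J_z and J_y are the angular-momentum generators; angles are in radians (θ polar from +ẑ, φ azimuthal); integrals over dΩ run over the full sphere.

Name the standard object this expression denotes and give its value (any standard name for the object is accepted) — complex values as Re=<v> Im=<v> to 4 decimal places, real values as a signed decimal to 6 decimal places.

This is a Gaunt coefficient — the integral of a triple product of spherical harmonics over the sphere.
Rules hold: Σm=0, L=8 even, 1≤3≤5.
N = 5·7·7 = 245
Δ = 2!·2!·4!/9! = 1/3780
Racah Σ t=0..2: t=0:+1/24 t=1:−1/4 t=2:+1/24 = -1/6
⇒ 3j(2 3 3; 0 0 0)² = 4/105, sgn +1
Racah Σ t=0..0: t=0:+1/24 = 1/24
⇒ 3j(2 3 3; 2 -2 0)² = 1/21, sgn -1
4πI² = N·(3j₀)²·(3jₘ)² = 4/9
I = -1·√(0.444444/4π) = -0.18806319

Gaunt coefficient, -0.188063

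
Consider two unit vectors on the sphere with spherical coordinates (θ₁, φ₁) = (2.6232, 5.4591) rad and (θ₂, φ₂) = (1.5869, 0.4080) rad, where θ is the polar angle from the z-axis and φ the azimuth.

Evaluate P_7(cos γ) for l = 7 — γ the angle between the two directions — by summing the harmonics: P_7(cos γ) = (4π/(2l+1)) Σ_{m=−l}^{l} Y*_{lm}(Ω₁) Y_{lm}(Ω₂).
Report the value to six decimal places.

Addition theorem: P_7(cos γ) = (4π/15) Σ_m Y*_{lm}(Ω₁) Y_{lm}(Ω₂), m = −7…7:
  [-7]  conj(Y_{7,-7})(Ω₁) = +0.003191+0.001804i ; Y_{7,-7}(Ω₂) = -0.479350-0.140746i ; Δ = -0.001276-0.001314i
  [-6]  conj(Y_{7,-6})(Ω₁) = -0.005532-0.023403i ; Y_{7,-6}(Ω₂) = +0.023149+0.019246i ; Δ = +0.000322-0.000648i
  [-5]  conj(Y_{7,-5})(Ω₁) = -0.053859+0.080099i ; Y_{7,-5}(Ω₂) = +0.165250+0.325960i ; Δ = -0.035009-0.004319i
  [-4]  conj(Y_{7,-4})(Ω₁) = +0.258456-0.040318i ; Y_{7,-4}(Ω₂) = -0.002165-0.035327i ; Δ = -0.001984-0.009043i
  [-3]  conj(Y_{7,-3})(Ω₁) = -0.365255-0.288981i ; Y_{7,-3}(Ω₂) = +0.112121-0.310240i ; Δ = -0.130606+0.080916i
  [-2]  conj(Y_{7,-2})(Ω₁) = +0.034585+0.446088i ; Y_{7,-2}(Ω₂) = -0.025837+0.027469i ; Δ = -0.013147-0.010575i
  [-1]  conj(Y_{7,-1})(Ω₁) = -0.014407+0.015567i ; Y_{7,-1}(Ω₂) = -0.291067+0.125815i ; Δ = +0.002235-0.006344i
  [+0]  conj(Y_{7,0})(Ω₁) = +0.449302-0.000000i ; Y_{7,0}(Ω₂) = +0.038396+0.000000i ; Δ = +0.017251+0.000000i
  [+1]  conj(Y_{7,1})(Ω₁) = +0.014407+0.015567i ; Y_{7,1}(Ω₂) = +0.291067+0.125815i ; Δ = +0.002235+0.006344i
  [+2]  conj(Y_{7,2})(Ω₁) = +0.034585-0.446088i ; Y_{7,2}(Ω₂) = -0.025837-0.027469i ; Δ = -0.013147+0.010575i
  [+3]  conj(Y_{7,3})(Ω₁) = +0.365255-0.288981i ; Y_{7,3}(Ω₂) = -0.112121-0.310240i ; Δ = -0.130606-0.080916i
  [+4]  conj(Y_{7,4})(Ω₁) = +0.258456+0.040318i ; Y_{7,4}(Ω₂) = -0.002165+0.035327i ; Δ = -0.001984+0.009043i
  [+5]  conj(Y_{7,5})(Ω₁) = +0.053859+0.080099i ; Y_{7,5}(Ω₂) = -0.165250+0.325960i ; Δ = -0.035009+0.004319i
  [+6]  conj(Y_{7,6})(Ω₁) = -0.005532+0.023403i ; Y_{7,6}(Ω₂) = +0.023149-0.019246i ; Δ = +0.000322+0.000648i
  [+7]  conj(Y_{7,7})(Ω₁) = -0.003191+0.001804i ; Y_{7,7}(Ω₂) = +0.479350-0.140746i ; Δ = -0.001276+0.001314i
Accumulated sum -0.341679-0.000000i; after 4π/(2l+1) scaling, -0.286244-0.000000i ⇒ P_7 = -0.286244

-0.286244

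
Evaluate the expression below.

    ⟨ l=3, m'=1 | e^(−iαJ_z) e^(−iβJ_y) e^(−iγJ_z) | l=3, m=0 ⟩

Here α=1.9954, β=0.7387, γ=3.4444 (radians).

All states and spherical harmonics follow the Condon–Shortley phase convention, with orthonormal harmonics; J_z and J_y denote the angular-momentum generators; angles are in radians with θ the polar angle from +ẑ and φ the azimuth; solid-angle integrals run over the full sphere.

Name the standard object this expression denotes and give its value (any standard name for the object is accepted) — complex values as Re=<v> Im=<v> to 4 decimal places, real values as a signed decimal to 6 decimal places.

Wigner D-matrix element, Re=0.2082 Im=0.4604

This is a Wigner D-matrix element — the rotation-matrix element ⟨l m'| R(α,β,γ) |l m⟩ in the angular-momentum basis.
Split into d^3_{1,0}(β=0.7387) × two z-phases.
c=cos(0.738700/2)=0.932562, s=sin(0.738700/2)=0.361009; N=√[24·2·6·6]=41.569219
Admissible k: 0..2 (factorial args all ≥0)
  k=0: (−1)^1·41.5692/(12)·0.9326^5·0.3610^1 = -0.882060
  k=1: (−1)^2·41.5692/(4)·0.9326^3·0.3610^3 = +0.396552
  k=2: (−1)^3·41.5692/(12)·0.9326^1·0.3610^5 = -0.019809
d^3_{1,0}(0.7387) = -0.882060 +0.396552 -0.019809 = -0.505316
D = (-0.411960-0.911202i)·(-0.505316)·(+1.000000+0.000000i) = +0.208170+0.460445i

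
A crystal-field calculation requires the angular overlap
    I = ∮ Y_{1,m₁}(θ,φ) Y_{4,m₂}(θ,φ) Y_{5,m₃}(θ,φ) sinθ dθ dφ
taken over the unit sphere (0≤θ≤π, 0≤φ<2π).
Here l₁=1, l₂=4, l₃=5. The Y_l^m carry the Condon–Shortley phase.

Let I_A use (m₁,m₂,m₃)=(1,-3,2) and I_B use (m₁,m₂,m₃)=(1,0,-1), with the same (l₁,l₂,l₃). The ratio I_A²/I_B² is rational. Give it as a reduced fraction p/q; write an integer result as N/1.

1/5

l's match ⇒ only the (l;m) 3-j factors differ between A and B.
A: triangle coeff Δ(1,4,5) = 1/495; Σ_t [0,0]: t=0:+1/10080 = 1/10080; (3j)²=1/165 [(1 4 5; 1 -3 2)], sign=-1
B: triangle coeff Δ(1,4,5) = 1/495; Σ_t [0,0]: t=0:+1/1152 = 1/1152; (3j)²=1/33 [(1 4 5; 1 0 -1)], sign=+1
I_A²/I_B² = (1/165)/(1/33) = 1/5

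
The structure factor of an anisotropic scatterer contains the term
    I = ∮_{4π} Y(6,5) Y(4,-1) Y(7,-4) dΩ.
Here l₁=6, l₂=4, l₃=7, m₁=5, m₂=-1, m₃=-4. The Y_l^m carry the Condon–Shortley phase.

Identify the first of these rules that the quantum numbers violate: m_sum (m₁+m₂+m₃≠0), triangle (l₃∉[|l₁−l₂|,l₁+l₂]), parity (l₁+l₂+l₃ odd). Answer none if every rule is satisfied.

azimuthal sum: 5 − 1 − 4 = 0  ✓
2 ≤ 7 ≤ 10 (triangle on l)  ✓
L = 6 + 4 + 7 = 17 (odd)  ✗

parity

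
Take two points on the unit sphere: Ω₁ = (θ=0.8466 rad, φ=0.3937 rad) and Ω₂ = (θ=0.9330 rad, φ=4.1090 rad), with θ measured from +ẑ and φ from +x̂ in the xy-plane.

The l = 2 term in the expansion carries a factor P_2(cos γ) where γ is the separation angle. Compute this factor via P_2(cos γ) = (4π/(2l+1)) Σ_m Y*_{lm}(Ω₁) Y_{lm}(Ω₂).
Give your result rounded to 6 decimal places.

Expand P_2 via completeness: Σ_{m} conj(Y_{2,m}) at Ω₁ times Y_{2,m} at Ω₂ —
  [-2]  conj(Y_{2,-2})(Ω₁) = 0.15294 + 0.15355j ; Y_{2,-2}(Ω₂) = -0.08877 - 0.23299j ; Δ = 0.02220 - 0.04926j
  [-1]  conj(Y_{2,-1})(Ω₁) = 0.35405 + 0.14707j ; Y_{2,-1}(Ω₂) = -0.20970 + 0.30431j ; Δ = -0.11900 + 0.07690j
  [+0]  conj(Y_{2,0})(Ω₁) = 0.09993 + 0.00000j ; Y_{2,0}(Ω₂) = 0.02006 + 0.00000j ; Δ = 0.00200 + 0.00000j
  [+1]  conj(Y_{2,1})(Ω₁) = -0.35405 + 0.14707j ; Y_{2,1}(Ω₂) = 0.20970 + 0.30431j ; Δ = -0.11900 - 0.07690j
  [+2]  conj(Y_{2,2})(Ω₁) = 0.15294 - 0.15355j ; Y_{2,2}(Ω₂) = -0.08877 + 0.23299j ; Δ = 0.02220 + 0.04926j
Total Σ_m = -0.19160 + 0.00000j. Multiply by 2.513274: -0.48154 + 0.00000j. P_2(cos γ) = -0.481538

-0.481538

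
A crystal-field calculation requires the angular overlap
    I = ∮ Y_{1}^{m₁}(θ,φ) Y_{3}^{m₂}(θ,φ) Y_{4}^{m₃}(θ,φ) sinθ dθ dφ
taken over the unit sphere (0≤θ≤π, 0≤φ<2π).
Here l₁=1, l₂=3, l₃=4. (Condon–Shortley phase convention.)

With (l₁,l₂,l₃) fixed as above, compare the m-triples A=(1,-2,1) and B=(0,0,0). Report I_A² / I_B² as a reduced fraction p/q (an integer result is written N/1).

3/16

Same 1,3,4: normalisation and zero-m 3j drop out of the ratio.
A: Δ: 0! 2! 6! / 9! → 1/252; sum: t=0:+1/240 = 1/240; 3j²(1 3 4; 1 -2 1) = Δ·Π!·Σ² = 1/84  (sign -1)
B: Δ: 0! 2! 6! / 9! → 1/252; sum: t=0:+1/36 = 1/36; 3j²(1 3 4; 0 0 0) = Δ·Π!·Σ² = 4/63  (sign +1)
I_A²/I_B² = (1/84)/(4/63) = 3/16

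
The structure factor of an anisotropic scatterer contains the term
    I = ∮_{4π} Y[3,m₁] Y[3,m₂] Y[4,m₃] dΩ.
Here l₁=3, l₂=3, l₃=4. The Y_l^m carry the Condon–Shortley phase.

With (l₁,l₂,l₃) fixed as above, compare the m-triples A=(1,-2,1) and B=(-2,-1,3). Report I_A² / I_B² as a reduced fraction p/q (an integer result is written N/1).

Shared (l₁,l₂,l₃)=(3,3,4): N and (l;000)² cancel in I_A²/I_B².
A: Δ = 2!·4!·4!/11! = 1/34650; Racah Σ t=0..1: t=0:+1/48 t=1:−1/144 = 1/72; ⇒ 3j(3 3 4; 1 -2 1)² = 16/693, sgn -1
B: Δ = 2!·4!·4!/11! = 1/34650; Racah Σ t=1..2: t=1:−1/144 t=2:+1/288 = -1/288; ⇒ 3j(3 3 4; -2 -1 3)² = 1/99, sgn +1
I_A²/I_B² = (16/693)/(1/99) = 16/7

16/7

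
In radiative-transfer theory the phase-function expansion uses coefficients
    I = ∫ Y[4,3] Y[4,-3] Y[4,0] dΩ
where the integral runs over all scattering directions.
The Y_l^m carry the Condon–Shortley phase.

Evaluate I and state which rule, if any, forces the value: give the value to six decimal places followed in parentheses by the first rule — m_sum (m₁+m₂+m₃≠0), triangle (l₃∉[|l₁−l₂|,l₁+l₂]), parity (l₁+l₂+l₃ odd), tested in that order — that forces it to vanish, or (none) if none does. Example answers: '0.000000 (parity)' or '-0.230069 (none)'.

m-sum 0 ✓  L=12 even ✓  0≤4≤8 ✓
Π(2lᵢ+1) = 9×9×9 = 729
triangle coeff Δ(4,4,4) = 1/450450
Σ_t [0,4]: t=0:+1/13824 t=1:−1/216 t=2:+1/64 t=3:−1/216 t=4:+1/13824 = 5/768
(3j)²=18/1001 [(4 4 4; 0 0 0)], sign=+1
Σ_t [0,1]: t=0:+1/864 t=1:−1/3456 = 1/1152
(3j)²=7/286 [(4 4 4; 3 -3 0)], sign=+1
⇒ 4πI² = 6561/20449
I = (+1)√(6561/20449/(4π)) = 0.15978796
No selection rule forces the value: the integral is nonzero (none).

0.159788 (none)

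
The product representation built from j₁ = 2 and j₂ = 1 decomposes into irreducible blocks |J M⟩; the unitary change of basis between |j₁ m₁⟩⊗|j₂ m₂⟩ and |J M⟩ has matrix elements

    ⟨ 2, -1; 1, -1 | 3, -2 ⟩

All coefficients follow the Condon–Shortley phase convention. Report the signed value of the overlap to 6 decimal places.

+0.816497  (= +√(2/3))

triangle: 0!·4!·2!/7! = 48/5040
(j±m)!: 1!·3!·0!·2!·1!·5! = 1440
prefactor² = (2J+1)·Δ·N² = 96
  k=0: +1/(0!·0!·3!·0!·1!·2!) = 1/12
Σ = 1/12  ⇒  CG² = 96·(1/12)² = 2/3
CG = +√(2/3) = +0.816497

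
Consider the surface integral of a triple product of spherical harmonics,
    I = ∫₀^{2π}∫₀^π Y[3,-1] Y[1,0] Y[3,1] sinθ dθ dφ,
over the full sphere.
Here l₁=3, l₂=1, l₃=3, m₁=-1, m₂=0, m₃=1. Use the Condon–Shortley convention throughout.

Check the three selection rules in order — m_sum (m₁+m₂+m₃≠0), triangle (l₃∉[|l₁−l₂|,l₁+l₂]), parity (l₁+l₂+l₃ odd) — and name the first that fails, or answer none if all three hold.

Σmᵢ = 0  ✓
l₃∈[|l₁−l₂|,l₁+l₂]=[2,4], have l₃=3  ✓
Σlᵢ = 7 ⇒ odd  ✗

parity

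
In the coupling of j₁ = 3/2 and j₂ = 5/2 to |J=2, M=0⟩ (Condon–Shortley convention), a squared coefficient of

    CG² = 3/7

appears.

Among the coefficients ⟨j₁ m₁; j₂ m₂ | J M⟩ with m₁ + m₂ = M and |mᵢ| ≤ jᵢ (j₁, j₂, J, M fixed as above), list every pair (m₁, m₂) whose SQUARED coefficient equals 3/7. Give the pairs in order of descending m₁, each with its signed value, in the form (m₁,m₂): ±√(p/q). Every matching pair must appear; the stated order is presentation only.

Admissible pairs with m₁+m₂ = M = 0: (-3/2,3/2), (-1/2,1/2), (1/2,-1/2), (3/2,-3/2)
  (m₁,m₂)=(3/2,-3/2): CG² = 3/7, CG = +√(3/7)   ← matches the target
  (m₁,m₂)=(1/2,-1/2): CG² = 1/14, CG = −√(1/14)
  (m₁,m₂)=(-1/2,1/2): CG² = 1/14, CG = −√(1/14)
  (m₁,m₂)=(-3/2,3/2): CG² = 3/7, CG = +√(3/7)   ← matches the target
Pairs with CG² = 3/7: (3/2,-3/2): +√(3/7); (-3/2,3/2): +√(3/7)

(3/2,-3/2): +√(3/7); (-3/2,3/2): +√(3/7)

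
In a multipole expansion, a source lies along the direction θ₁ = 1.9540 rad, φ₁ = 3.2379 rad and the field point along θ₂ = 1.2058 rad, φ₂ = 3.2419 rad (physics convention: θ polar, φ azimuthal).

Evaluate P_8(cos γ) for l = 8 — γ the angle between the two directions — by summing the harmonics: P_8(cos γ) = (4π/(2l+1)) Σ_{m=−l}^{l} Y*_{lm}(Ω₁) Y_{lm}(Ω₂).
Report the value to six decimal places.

Summing Y*_{l m}(θ₁,φ₁)·Y_{l m}(θ₂,φ₂) over m ∈ [−8, 8]; prefactor 4π/(2·8+1) = 0.739198:
  m=-8: (0.20251 + 0.19655j) × (0.20766 - 0.21487j) = 0.08429 - 0.00270j  (running Σ = 0.08429 - 0.00270j)
  m=-7: (0.35552 + 0.28407j) × (-0.34870 + 0.29499j) = -0.20777 + 0.00582j  (running Σ = -0.12348 + 0.00312j)
  m=-6: (0.22015 + 0.14356j) × (0.18783 - 0.12901j) = 0.05987 - 0.00144j  (running Σ = -0.06361 + 0.00168j)
  m=-5: (-0.16700 - 0.08727j) × (0.19710 - 0.10807j) = -0.04235 + 0.00085j  (running Σ = -0.10595 + 0.00253j)
  m=-4: (-0.31651 - 0.12834j) × (-0.29818 + 0.12650j) = 0.11061 - 0.00177j  (running Σ = 0.00466 + 0.00076j)
  m=-3: (0.03184 + 0.00946j) × (-0.07777 + 0.02414j) = -0.00270 + 0.00003j  (running Σ = 0.00195 + 0.00079j)
  m=-2: (0.32933 + 0.06423j) × (0.32516 - 0.06612j) = 0.11133 - 0.00089j  (running Σ = 0.11328 - 0.00010j)
  m=-1: (0.03227 + 0.00312j) × (0.01836 - 0.00185j) = 0.00060 - 0.00000j  (running Σ = 0.11388 - 0.00010j)
  m=0: (-0.32776 + 0.00000j) × (-0.32883 + 0.00000j) = 0.10778 + 0.00000j  (running Σ = 0.22166 - 0.00010j)
  m=1: (-0.03227 + 0.00312j) × (-0.01836 - 0.00185j) = 0.00060 + 0.00000j  (running Σ = 0.22226 - 0.00010j)
  m=2: (0.32933 - 0.06423j) × (0.32516 + 0.06612j) = 0.11133 + 0.00089j  (running Σ = 0.33359 + 0.00079j)
  m=3: (-0.03184 + 0.00946j) × (0.07777 + 0.02414j) = -0.00270 - 0.00003j  (running Σ = 0.33088 + 0.00076j)
  m=4: (-0.31651 + 0.12834j) × (-0.29818 - 0.12650j) = 0.11061 + 0.00177j  (running Σ = 0.44150 + 0.00253j)
  m=5: (0.16700 - 0.08727j) × (-0.19710 - 0.10807j) = -0.04235 - 0.00085j  (running Σ = 0.39915 + 0.00168j)
  m=6: (0.22015 - 0.14356j) × (0.18783 + 0.12901j) = 0.05987 + 0.00144j  (running Σ = 0.45902 + 0.00312j)
  m=7: (-0.35552 + 0.28407j) × (0.34870 + 0.29499j) = -0.20777 - 0.00582j  (running Σ = 0.25125 - 0.00270j)
  m=8: (0.20251 - 0.19655j) × (0.20766 + 0.21487j) = 0.08429 + 0.00270j  (running Σ = 0.33554 + 0.00000j)
Accumulated sum 0.33554 + 0.00000j; after 4π/(2l+1) scaling, 0.24803 + 0.00000j ⇒ P_8 = 0.248031

0.248031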